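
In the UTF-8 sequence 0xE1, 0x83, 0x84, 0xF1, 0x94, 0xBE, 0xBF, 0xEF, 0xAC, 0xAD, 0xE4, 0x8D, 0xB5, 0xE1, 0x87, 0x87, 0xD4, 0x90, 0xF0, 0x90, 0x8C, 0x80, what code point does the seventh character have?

U+10300

Offset 0: leading byte 0xE1 = 11100001 → 3-byte char #1 = E1 83 84.
Offset 3: leading byte 0xF1 = 11110001 → 4-byte char #2 = F1 94 BE BF.
Offset 7: leading byte 0xEF = 11101111 → 3-byte char #3 = EF AC AD.
Offset 10: leading byte 0xE4 = 11100100 → 3-byte char #4 = E4 8D B5.
Offset 13: leading byte 0xE1 = 11100001 → 3-byte char #5 = E1 87 87.
Offset 16: leading byte 0xD4 = 11010100 → 2-byte char #6 = D4 90.
Offset 18: leading byte 0xF0 = 11110000 → 4-byte char #7 = F0 90 8C 80.
Leading byte 0xF0 = 11110000 matches 11110xxx → 4-byte sequence.
Byte 1: 0xF0 = 11110000, payload 000 (3 bits).
Byte 2: 0x90 = 10010000 (10xxxxxx ✓), payload 010000.
Byte 3: 0x8C = 10001100 (10xxxxxx ✓), payload 001100.
Byte 4: 0x80 = 10000000 (10xxxxxx ✓), payload 000000.
Concatenate: 000010000001100000000 = 0x10300 (21 bits → U+10300).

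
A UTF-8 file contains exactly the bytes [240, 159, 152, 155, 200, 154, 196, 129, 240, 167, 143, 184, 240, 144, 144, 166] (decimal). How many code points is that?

Byte at offset 0: 0xF0 = 11110000 → 4-byte char (#1). Advance 4.
Byte at offset 4: 0xC8 = 11001000 → 2-byte char (#2). Advance 2.
Byte at offset 6: 0xC4 = 11000100 → 2-byte char (#3). Advance 2.
Byte at offset 8: 0xF0 = 11110000 → 4-byte char (#4). Advance 4.
Byte at offset 12: 0xF0 = 11110000 → 4-byte char (#5). Advance 4.
Reached end at offset 16 after 5 code points.

5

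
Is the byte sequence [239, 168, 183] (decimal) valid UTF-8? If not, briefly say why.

valid

Leading byte 0xEF = 11101111 → 3-byte form.
Continuation bytes 0xA8=10101000, 0xB7=10110111 all match 10xxxxxx.
Decoded value 0xFA37 is ≥ 0x800 (shortest form) and not a surrogate.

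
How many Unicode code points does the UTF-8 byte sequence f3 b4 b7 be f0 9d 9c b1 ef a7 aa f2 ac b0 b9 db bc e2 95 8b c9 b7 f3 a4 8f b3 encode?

Byte at offset 0: 0xF3 = 11110011 → 4-byte char (#1). Advance 4.
Byte at offset 4: 0xF0 = 11110000 → 4-byte char (#2). Advance 4.
Byte at offset 8: 0xEF = 11101111 → 3-byte char (#3). Advance 3.
Byte at offset 11: 0xF2 = 11110010 → 4-byte char (#4). Advance 4.
Byte at offset 15: 0xDB = 11011011 → 2-byte char (#5). Advance 2.
Byte at offset 17: 0xE2 = 11100010 → 3-byte char (#6). Advance 3.
Byte at offset 20: 0xC9 = 11001001 → 2-byte char (#7). Advance 2.
Byte at offset 22: 0xF3 = 11110011 → 4-byte char (#8). Advance 4.
Reached end at offset 26 after 8 code points.

8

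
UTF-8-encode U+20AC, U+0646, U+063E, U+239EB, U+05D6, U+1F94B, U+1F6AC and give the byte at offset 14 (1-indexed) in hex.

0xF0

1-indexed offset 14 is 0-indexed offset 13.
U+20AC → 3-byte form E2 82 AC at offsets 0–2.
U+0646 → 2-byte form D9 86 at offsets 3–4.
U+063E → 2-byte form D8 BE at offsets 5–6.
U+239EB → 4-byte form F0 A3 A7 AB at offsets 7–10.
U+05D6 → 2-byte form D7 96 at offsets 11–12.
U+1F94B → 4-byte form F0 9F A5 8B at offsets 13–16.
Offset 13 falls in char 6's range; it's byte 1 of F0 9F A5 8B = 0xF0.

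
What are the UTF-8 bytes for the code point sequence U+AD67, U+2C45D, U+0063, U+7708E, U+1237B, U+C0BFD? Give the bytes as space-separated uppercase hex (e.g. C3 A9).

U+AD67: 3-byte form → EA B5 A7.
U+2C45D: 4-byte form → F0 AC 91 9D.
U+0063: 1-byte form → 63.
U+7708E: 4-byte form → F1 B7 82 8E.
U+1237B: 4-byte form → F0 92 8D BB.
U+C0BFD: 4-byte form → F3 80 AF BD.
Concatenated (20 bytes): EA B5 A7 F0 AC 91 9D 63 F1 B7 82 8E F0 92 8D BB F3 80 AF BD.

EA B5 A7 F0 AC 91 9D 63 F1 B7 82 8E F0 92 8D BB F3 80 AF BD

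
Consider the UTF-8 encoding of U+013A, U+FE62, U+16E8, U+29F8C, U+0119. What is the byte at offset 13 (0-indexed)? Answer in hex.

U+013A → 2-byte form C4 BA at offsets 0–1.
U+FE62 → 3-byte form EF B9 A2 at offsets 2–4.
U+16E8 → 3-byte form E1 9B A8 at offsets 5–7.
U+29F8C → 4-byte form F0 A9 BE 8C at offsets 8–11.
U+0119 → 2-byte form C4 99 at offsets 12–13.
Offset 13 falls in char 5's range; it's byte 2 of C4 99 = 0x99.

0x99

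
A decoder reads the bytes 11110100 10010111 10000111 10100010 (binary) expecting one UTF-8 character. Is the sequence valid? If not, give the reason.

invalid (encodes a value above U+10FFFF)

Leading byte 0xF4 = 11110100 → 4-byte form.
Payload = 0x1171E2, which exceeds U+10FFFF, the maximum Unicode code point. (Leading bytes F5–FF, or F4 followed by ≥ 0x90, are invalid.)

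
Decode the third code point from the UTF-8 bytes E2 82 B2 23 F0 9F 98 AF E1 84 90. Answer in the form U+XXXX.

Offset 0: leading byte 0xE2 = 11100010 → 3-byte char #1 = E2 82 B2.
Offset 3: leading byte 0x23 = 00100011 → 1-byte char #2 = 23.
Offset 4: leading byte 0xF0 = 11110000 → 4-byte char #3 = F0 9F 98 AF.
Leading byte 0xF0 = 11110000 matches 11110xxx → 4-byte sequence.
Byte 1: 0xF0 = 11110000, payload 000 (3 bits).
Byte 2: 0x9F = 10011111 (10xxxxxx ✓), payload 011111.
Byte 3: 0x98 = 10011000 (10xxxxxx ✓), payload 011000.
Byte 4: 0xAF = 10101111 (10xxxxxx ✓), payload 101111.
Concatenate: 000011111011000101111 = 0x1F62F (21 bits → U+1F62F).

U+1F62F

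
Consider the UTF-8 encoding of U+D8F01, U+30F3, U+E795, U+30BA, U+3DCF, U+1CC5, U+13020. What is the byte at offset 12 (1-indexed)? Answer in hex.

0x82

1-indexed offset 12 is 0-indexed offset 11.
U+D8F01 → 4-byte form F3 98 BC 81 at offsets 0–3.
U+30F3 → 3-byte form E3 83 B3 at offsets 4–6.
U+E795 → 3-byte form EE 9E 95 at offsets 7–9.
U+30BA → 3-byte form E3 82 BA at offsets 10–12.
Offset 11 falls in char 4's range; it's byte 2 of E3 82 BA = 0x82.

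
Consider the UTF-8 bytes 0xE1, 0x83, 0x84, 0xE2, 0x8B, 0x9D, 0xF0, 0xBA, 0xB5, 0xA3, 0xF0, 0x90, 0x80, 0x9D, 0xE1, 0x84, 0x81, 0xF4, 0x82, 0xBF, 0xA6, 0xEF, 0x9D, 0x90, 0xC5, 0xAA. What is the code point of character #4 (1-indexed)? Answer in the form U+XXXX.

U+1001D

Offset 0: leading byte 0xE1 = 11100001 → 3-byte char #1 = E1 83 84.
Offset 3: leading byte 0xE2 = 11100010 → 3-byte char #2 = E2 8B 9D.
Offset 6: leading byte 0xF0 = 11110000 → 4-byte char #3 = F0 BA B5 A3.
Offset 10: leading byte 0xF0 = 11110000 → 4-byte char #4 = F0 90 80 9D.
Leading byte 0xF0 = 11110000 matches 11110xxx → 4-byte sequence.
Byte 1: 0xF0 = 11110000, payload 000 (3 bits).
Byte 2: 0x90 = 10010000 (10xxxxxx ✓), payload 010000.
Byte 3: 0x80 = 10000000 (10xxxxxx ✓), payload 000000.
Byte 4: 0x9D = 10011101 (10xxxxxx ✓), payload 011101.
Concatenate: 000010000000000011101 = 0x1001D (21 bits → U+1001D).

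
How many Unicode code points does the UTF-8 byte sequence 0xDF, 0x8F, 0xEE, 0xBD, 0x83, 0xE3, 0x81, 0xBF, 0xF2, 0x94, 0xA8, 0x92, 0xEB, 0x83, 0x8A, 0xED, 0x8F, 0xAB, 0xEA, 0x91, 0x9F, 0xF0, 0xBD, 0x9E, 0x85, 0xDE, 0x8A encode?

Byte at offset 0: 0xDF = 11011111 → 2-byte char (#1). Advance 2.
Byte at offset 2: 0xEE = 11101110 → 3-byte char (#2). Advance 3.
Byte at offset 5: 0xE3 = 11100011 → 3-byte char (#3). Advance 3.
Byte at offset 8: 0xF2 = 11110010 → 4-byte char (#4). Advance 4.
Byte at offset 12: 0xEB = 11101011 → 3-byte char (#5). Advance 3.
Byte at offset 15: 0xED = 11101101 → 3-byte char (#6). Advance 3.
Byte at offset 18: 0xEA = 11101010 → 3-byte char (#7). Advance 3.
Byte at offset 21: 0xF0 = 11110000 → 4-byte char (#8). Advance 4.
Byte at offset 25: 0xDE = 11011110 → 2-byte char (#9). Advance 2.
Reached end at offset 27 after 9 code points.

9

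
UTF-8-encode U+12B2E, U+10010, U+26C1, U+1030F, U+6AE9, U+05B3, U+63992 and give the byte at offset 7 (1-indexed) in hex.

1-indexed offset 7 is 0-indexed offset 6.
U+12B2E → 4-byte form F0 92 AC AE at offsets 0–3.
U+10010 → 4-byte form F0 90 80 90 at offsets 4–7.
Offset 6 falls in char 2's range; it's byte 3 of F0 90 80 90 = 0x80.

0x80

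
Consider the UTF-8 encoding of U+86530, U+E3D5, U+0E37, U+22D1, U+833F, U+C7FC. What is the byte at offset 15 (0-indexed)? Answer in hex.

0xBF

U+86530 → 4-byte form F2 86 94 B0 at offsets 0–3.
U+E3D5 → 3-byte form EE 8F 95 at offsets 4–6.
U+0E37 → 3-byte form E0 B8 B7 at offsets 7–9.
U+22D1 → 3-byte form E2 8B 91 at offsets 10–12.
U+833F → 3-byte form E8 8C BF at offsets 13–15.
Offset 15 falls in char 5's range; it's byte 3 of E8 8C BF = 0xBF.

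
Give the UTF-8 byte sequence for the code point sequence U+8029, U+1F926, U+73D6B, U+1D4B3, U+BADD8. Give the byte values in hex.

E8 80 A9 F0 9F A4 A6 F1 B3 B5 AB F0 9D 92 B3 F2 BA B7 98

U+8029: 3-byte form → E8 80 A9.
U+1F926: 4-byte form → F0 9F A4 A6.
U+73D6B: 4-byte form → F1 B3 B5 AB.
U+1D4B3: 4-byte form → F0 9D 92 B3.
U+BADD8: 4-byte form → F2 BA B7 98.
Concatenated (19 bytes): E8 80 A9 F0 9F A4 A6 F1 B3 B5 AB F0 9D 92 B3 F2 BA B7 98.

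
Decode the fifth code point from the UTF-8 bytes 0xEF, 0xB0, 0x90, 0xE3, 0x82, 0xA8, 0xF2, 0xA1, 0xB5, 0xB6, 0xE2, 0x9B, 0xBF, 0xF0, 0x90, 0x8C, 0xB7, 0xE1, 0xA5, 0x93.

Offset 0: leading byte 0xEF = 11101111 → 3-byte char #1 = EF B0 90.
Offset 3: leading byte 0xE3 = 11100011 → 3-byte char #2 = E3 82 A8.
Offset 6: leading byte 0xF2 = 11110010 → 4-byte char #3 = F2 A1 B5 B6.
Offset 10: leading byte 0xE2 = 11100010 → 3-byte char #4 = E2 9B BF.
Offset 13: leading byte 0xF0 = 11110000 → 4-byte char #5 = F0 90 8C B7.
Leading byte 0xF0 = 11110000 matches 11110xxx → 4-byte sequence.
Byte 1: 0xF0 = 11110000, payload 000 (3 bits).
Byte 2: 0x90 = 10010000 (10xxxxxx ✓), payload 010000.
Byte 3: 0x8C = 10001100 (10xxxxxx ✓), payload 001100.
Byte 4: 0xB7 = 10110111 (10xxxxxx ✓), payload 110111.
Concatenate: 000010000001100110111 = 0x10337 (21 bits → U+10337).

U+10337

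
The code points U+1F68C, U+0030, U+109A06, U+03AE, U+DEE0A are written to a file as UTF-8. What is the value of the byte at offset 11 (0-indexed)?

U+1F68C → 4-byte form F0 9F 9A 8C at offsets 0–3.
U+0030 → 1-byte form 30 at offsets 4–4.
U+109A06 → 4-byte form F4 89 A8 86 at offsets 5–8.
U+03AE → 2-byte form CE AE at offsets 9–10.
U+DEE0A → 4-byte form F3 9E B8 8A at offsets 11–14.
Offset 11 falls in char 5's range; it's byte 1 of F3 9E B8 8A = 0xF3.

0xF3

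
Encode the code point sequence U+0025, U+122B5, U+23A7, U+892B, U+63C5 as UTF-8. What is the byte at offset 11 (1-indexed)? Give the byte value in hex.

0xAB

1-indexed offset 11 is 0-indexed offset 10.
U+0025 → 1-byte form 25 at offsets 0–0.
U+122B5 → 4-byte form F0 92 8A B5 at offsets 1–4.
U+23A7 → 3-byte form E2 8E A7 at offsets 5–7.
U+892B → 3-byte form E8 A4 AB at offsets 8–10.
Offset 10 falls in char 4's range; it's byte 3 of E8 A4 AB = 0xAB.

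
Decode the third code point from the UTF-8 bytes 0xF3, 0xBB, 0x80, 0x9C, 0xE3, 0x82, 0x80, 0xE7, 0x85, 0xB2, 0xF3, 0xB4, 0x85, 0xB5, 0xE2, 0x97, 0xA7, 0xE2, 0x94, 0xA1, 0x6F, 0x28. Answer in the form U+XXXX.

U+7172

Offset 0: leading byte 0xF3 = 11110011 → 4-byte char #1 = F3 BB 80 9C.
Offset 4: leading byte 0xE3 = 11100011 → 3-byte char #2 = E3 82 80.
Offset 7: leading byte 0xE7 = 11100111 → 3-byte char #3 = E7 85 B2.
Leading byte 0xE7 = 11100111 matches 1110xxxx → 3-byte sequence.
Byte 1: 0xE7 = 11100111, payload 0111 (4 bits).
Byte 2: 0x85 = 10000101 (10xxxxxx ✓), payload 000101.
Byte 3: 0xB2 = 10110010 (10xxxxxx ✓), payload 110010.
Concatenate: 0111000101110010 = 0x7172 (16 bits → U+7172).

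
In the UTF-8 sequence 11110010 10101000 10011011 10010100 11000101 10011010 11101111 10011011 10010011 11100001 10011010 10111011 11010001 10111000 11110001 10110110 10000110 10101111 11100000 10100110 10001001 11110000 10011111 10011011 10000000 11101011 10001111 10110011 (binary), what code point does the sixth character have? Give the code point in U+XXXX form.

U+761AF

Offset 0: leading byte 0xF2 = 11110010 → 4-byte char #1 = F2 A8 9B 94.
Offset 4: leading byte 0xC5 = 11000101 → 2-byte char #2 = C5 9A.
Offset 6: leading byte 0xEF = 11101111 → 3-byte char #3 = EF 9B 93.
Offset 9: leading byte 0xE1 = 11100001 → 3-byte char #4 = E1 9A BB.
Offset 12: leading byte 0xD1 = 11010001 → 2-byte char #5 = D1 B8.
Offset 14: leading byte 0xF1 = 11110001 → 4-byte char #6 = F1 B6 86 AF.
Leading byte 0xF1 = 11110001 matches 11110xxx → 4-byte sequence.
Byte 1: 0xF1 = 11110001, payload 001 (3 bits).
Byte 2: 0xB6 = 10110110 (10xxxxxx ✓), payload 110110.
Byte 3: 0x86 = 10000110 (10xxxxxx ✓), payload 000110.
Byte 4: 0xAF = 10101111 (10xxxxxx ✓), payload 101111.
Concatenate: 001110110000110101111 = 0x761AF (21 bits → U+761AF).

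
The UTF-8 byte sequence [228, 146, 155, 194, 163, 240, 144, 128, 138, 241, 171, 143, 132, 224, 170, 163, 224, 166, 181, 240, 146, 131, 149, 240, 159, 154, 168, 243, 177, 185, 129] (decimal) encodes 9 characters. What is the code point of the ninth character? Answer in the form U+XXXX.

Offset 0: leading byte 0xE4 = 11100100 → 3-byte char #1 = E4 92 9B.
Offset 3: leading byte 0xC2 = 11000010 → 2-byte char #2 = C2 A3.
Offset 5: leading byte 0xF0 = 11110000 → 4-byte char #3 = F0 90 80 8A.
Offset 9: leading byte 0xF1 = 11110001 → 4-byte char #4 = F1 AB 8F 84.
Offset 13: leading byte 0xE0 = 11100000 → 3-byte char #5 = E0 AA A3.
Offset 16: leading byte 0xE0 = 11100000 → 3-byte char #6 = E0 A6 B5.
Offset 19: leading byte 0xF0 = 11110000 → 4-byte char #7 = F0 92 83 95.
Offset 23: leading byte 0xF0 = 11110000 → 4-byte char #8 = F0 9F 9A A8.
Offset 27: leading byte 0xF3 = 11110011 → 4-byte char #9 = F3 B1 B9 81.
Leading byte 0xF3 = 11110011 matches 11110xxx → 4-byte sequence.
Byte 1: 0xF3 = 11110011, payload 011 (3 bits).
Byte 2: 0xB1 = 10110001 (10xxxxxx ✓), payload 110001.
Byte 3: 0xB9 = 10111001 (10xxxxxx ✓), payload 111001.
Byte 4: 0x81 = 10000001 (10xxxxxx ✓), payload 000001.
Concatenate: 011110001111001000001 = 0xF1E41 (21 bits → U+F1E41).

U+F1E41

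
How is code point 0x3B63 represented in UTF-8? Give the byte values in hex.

U+3B63 = 0x3B63 = 15203 decimal. In range U+0800–U+FFFF → 3-byte form: 1110xxxx 10xxxxxx 10xxxxxx.
Binary (16 bits): 0011101101100011.
Split 4+6+6: 0011 | 101101 | 100011.
Byte 1: 11100011 = 0xE3.
Byte 2: 10101101 = 0xAD.
Byte 3: 10100011 = 0xA3.

E3 AD A3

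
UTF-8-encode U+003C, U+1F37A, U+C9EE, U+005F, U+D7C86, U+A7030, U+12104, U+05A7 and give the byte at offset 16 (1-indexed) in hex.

1-indexed offset 16 is 0-indexed offset 15.
U+003C → 1-byte form 3C at offsets 0–0.
U+1F37A → 4-byte form F0 9F 8D BA at offsets 1–4.
U+C9EE → 3-byte form EC A7 AE at offsets 5–7.
U+005F → 1-byte form 5F at offsets 8–8.
U+D7C86 → 4-byte form F3 97 B2 86 at offsets 9–12.
U+A7030 → 4-byte form F2 A7 80 B0 at offsets 13–16.
Offset 15 falls in char 6's range; it's byte 3 of F2 A7 80 B0 = 0x80.

0x80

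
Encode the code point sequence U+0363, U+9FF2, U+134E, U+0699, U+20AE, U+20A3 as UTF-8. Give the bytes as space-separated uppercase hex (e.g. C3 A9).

U+0363: 2-byte form → CD A3.
U+9FF2: 3-byte form → E9 BF B2.
U+134E: 3-byte form → E1 8D 8E.
U+0699: 2-byte form → DA 99.
U+20AE: 3-byte form → E2 82 AE.
U+20A3: 3-byte form → E2 82 A3.
Concatenated (16 bytes): CD A3 E9 BF B2 E1 8D 8E DA 99 E2 82 AE E2 82 A3.

CD A3 E9 BF B2 E1 8D 8E DA 99 E2 82 AE E2 82 A3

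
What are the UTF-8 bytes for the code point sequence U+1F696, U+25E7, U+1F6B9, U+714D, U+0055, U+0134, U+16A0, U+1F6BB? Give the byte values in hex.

U+1F696: 4-byte form → F0 9F 9A 96.
U+25E7: 3-byte form → E2 97 A7.
U+1F6B9: 4-byte form → F0 9F 9A B9.
U+714D: 3-byte form → E7 85 8D.
U+0055: 1-byte form → 55.
U+0134: 2-byte form → C4 B4.
U+16A0: 3-byte form → E1 9A A0.
U+1F6BB: 4-byte form → F0 9F 9A BB.
Concatenated (24 bytes): F0 9F 9A 96 E2 97 A7 F0 9F 9A B9 E7 85 8D 55 C4 B4 E1 9A A0 F0 9F 9A BB.

F0 9F 9A 96 E2 97 A7 F0 9F 9A B9 E7 85 8D 55 C4 B4 E1 9A A0 F0 9F 9A BB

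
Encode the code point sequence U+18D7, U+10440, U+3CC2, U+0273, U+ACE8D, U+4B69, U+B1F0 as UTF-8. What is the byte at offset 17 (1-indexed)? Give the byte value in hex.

0xE4

1-indexed offset 17 is 0-indexed offset 16.
U+18D7 → 3-byte form E1 A3 97 at offsets 0–2.
U+10440 → 4-byte form F0 90 91 80 at offsets 3–6.
U+3CC2 → 3-byte form E3 B3 82 at offsets 7–9.
U+0273 → 2-byte form C9 B3 at offsets 10–11.
U+ACE8D → 4-byte form F2 AC BA 8D at offsets 12–15.
U+4B69 → 3-byte form E4 AD A9 at offsets 16–18.
Offset 16 falls in char 6's range; it's byte 1 of E4 AD A9 = 0xE4.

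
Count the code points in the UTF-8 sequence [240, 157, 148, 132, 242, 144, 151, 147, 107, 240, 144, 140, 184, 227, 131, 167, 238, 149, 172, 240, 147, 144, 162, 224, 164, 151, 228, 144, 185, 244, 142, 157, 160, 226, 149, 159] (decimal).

Byte at offset 0: 0xF0 = 11110000 → 4-byte char (#1). Advance 4.
Byte at offset 4: 0xF2 = 11110010 → 4-byte char (#2). Advance 4.
Byte at offset 8: 0x6B = 01101011 → 1-byte char (#3). Advance 1.
Byte at offset 9: 0xF0 = 11110000 → 4-byte char (#4). Advance 4.
Byte at offset 13: 0xE3 = 11100011 → 3-byte char (#5). Advance 3.
Byte at offset 16: 0xEE = 11101110 → 3-byte char (#6). Advance 3.
Byte at offset 19: 0xF0 = 11110000 → 4-byte char (#7). Advance 4.
Byte at offset 23: 0xE0 = 11100000 → 3-byte char (#8). Advance 3.
Byte at offset 26: 0xE4 = 11100100 → 3-byte char (#9). Advance 3.
Byte at offset 29: 0xF4 = 11110100 → 4-byte char (#10). Advance 4.
Byte at offset 33: 0xE2 = 11100010 → 3-byte char (#11). Advance 3.
Reached end at offset 36 after 11 code points.

11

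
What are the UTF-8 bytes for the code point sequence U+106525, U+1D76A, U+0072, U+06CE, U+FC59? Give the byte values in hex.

F4 86 94 A5 F0 9D 9D AA 72 DB 8E EF B1 99

U+106525: 4-byte form → F4 86 94 A5.
U+1D76A: 4-byte form → F0 9D 9D AA.
U+0072: 1-byte form → 72.
U+06CE: 2-byte form → DB 8E.
U+FC59: 3-byte form → EF B1 99.
Concatenated (14 bytes): F4 86 94 A5 F0 9D 9D AA 72 DB 8E EF B1 99.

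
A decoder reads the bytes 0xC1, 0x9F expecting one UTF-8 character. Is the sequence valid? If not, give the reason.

Leading byte 0xC1 = 11000001 → 2-byte form.
Continuation bytes all match 10xxxxxx. Payload decodes to 0x5F.
But 0x5F < 0x80, the minimum for a 2-byte sequence — this is an overlong encoding.

invalid (overlong encoding)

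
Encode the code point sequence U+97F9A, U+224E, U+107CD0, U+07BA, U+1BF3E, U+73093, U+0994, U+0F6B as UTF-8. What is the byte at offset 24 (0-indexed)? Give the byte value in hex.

0xE0

U+97F9A → 4-byte form F2 97 BE 9A at offsets 0–3.
U+224E → 3-byte form E2 89 8E at offsets 4–6.
U+107CD0 → 4-byte form F4 87 B3 90 at offsets 7–10.
U+07BA → 2-byte form DE BA at offsets 11–12.
U+1BF3E → 4-byte form F0 9B BC BE at offsets 13–16.
U+73093 → 4-byte form F1 B3 82 93 at offsets 17–20.
U+0994 → 3-byte form E0 A6 94 at offsets 21–23.
U+0F6B → 3-byte form E0 BD AB at offsets 24–26.
Offset 24 falls in char 8's range; it's byte 1 of E0 BD AB = 0xE0.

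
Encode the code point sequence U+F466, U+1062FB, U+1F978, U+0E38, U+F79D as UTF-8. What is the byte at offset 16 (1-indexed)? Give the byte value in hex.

1-indexed offset 16 is 0-indexed offset 15.
U+F466 → 3-byte form EF 91 A6 at offsets 0–2.
U+1062FB → 4-byte form F4 86 8B BB at offsets 3–6.
U+1F978 → 4-byte form F0 9F A5 B8 at offsets 7–10.
U+0E38 → 3-byte form E0 B8 B8 at offsets 11–13.
U+F79D → 3-byte form EF 9E 9D at offsets 14–16.
Offset 15 falls in char 5's range; it's byte 2 of EF 9E 9D = 0x9E.

0x9E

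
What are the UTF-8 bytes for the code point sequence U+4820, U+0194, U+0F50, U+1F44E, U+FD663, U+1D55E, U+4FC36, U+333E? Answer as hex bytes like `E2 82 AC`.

E4 A0 A0 C6 94 E0 BD 90 F0 9F 91 8E F3 BD 99 A3 F0 9D 95 9E F1 8F B0 B6 E3 8C BE

U+4820: 3-byte form → E4 A0 A0.
U+0194: 2-byte form → C6 94.
U+0F50: 3-byte form → E0 BD 90.
U+1F44E: 4-byte form → F0 9F 91 8E.
U+FD663: 4-byte form → F3 BD 99 A3.
U+1D55E: 4-byte form → F0 9D 95 9E.
U+4FC36: 4-byte form → F1 8F B0 B6.
U+333E: 3-byte form → E3 8C BE.
Concatenated (27 bytes): E4 A0 A0 C6 94 E0 BD 90 F0 9F 91 8E F3 BD 99 A3 F0 9D 95 9E F1 8F B0 B6 E3 8C BE.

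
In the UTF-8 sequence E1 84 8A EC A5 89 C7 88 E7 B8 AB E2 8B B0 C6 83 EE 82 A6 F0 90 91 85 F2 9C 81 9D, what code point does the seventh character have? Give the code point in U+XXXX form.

U+E0A6

Offset 0: leading byte 0xE1 = 11100001 → 3-byte char #1 = E1 84 8A.
Offset 3: leading byte 0xEC = 11101100 → 3-byte char #2 = EC A5 89.
Offset 6: leading byte 0xC7 = 11000111 → 2-byte char #3 = C7 88.
Offset 8: leading byte 0xE7 = 11100111 → 3-byte char #4 = E7 B8 AB.
Offset 11: leading byte 0xE2 = 11100010 → 3-byte char #5 = E2 8B B0.
Offset 14: leading byte 0xC6 = 11000110 → 2-byte char #6 = C6 83.
Offset 16: leading byte 0xEE = 11101110 → 3-byte char #7 = EE 82 A6.
Leading byte 0xEE = 11101110 matches 1110xxxx → 3-byte sequence.
Byte 1: 0xEE = 11101110, payload 1110 (4 bits).
Byte 2: 0x82 = 10000010 (10xxxxxx ✓), payload 000010.
Byte 3: 0xA6 = 10100110 (10xxxxxx ✓), payload 100110.
Concatenate: 1110000010100110 = 0xE0A6 (16 bits → U+E0A6).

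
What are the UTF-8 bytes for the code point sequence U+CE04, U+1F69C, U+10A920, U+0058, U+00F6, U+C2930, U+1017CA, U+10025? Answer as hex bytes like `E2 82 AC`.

EC B8 84 F0 9F 9A 9C F4 8A A4 A0 58 C3 B6 F3 82 A4 B0 F4 81 9F 8A F0 90 80 A5

U+CE04: 3-byte form → EC B8 84.
U+1F69C: 4-byte form → F0 9F 9A 9C.
U+10A920: 4-byte form → F4 8A A4 A0.
U+0058: 1-byte form → 58.
U+00F6: 2-byte form → C3 B6.
U+C2930: 4-byte form → F3 82 A4 B0.
U+1017CA: 4-byte form → F4 81 9F 8A.
U+10025: 4-byte form → F0 90 80 A5.
Concatenated (26 bytes): EC B8 84 F0 9F 9A 9C F4 8A A4 A0 58 C3 B6 F3 82 A4 B0 F4 81 9F 8A F0 90 80 A5.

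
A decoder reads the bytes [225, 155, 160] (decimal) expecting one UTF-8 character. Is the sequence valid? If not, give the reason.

Leading byte 0xE1 = 11100001 → 3-byte form.
Continuation bytes 0x9B=10011011, 0xA0=10100000 all match 10xxxxxx.
Decoded value 0x16E0 is ≥ 0x800 (shortest form) and not a surrogate.

valid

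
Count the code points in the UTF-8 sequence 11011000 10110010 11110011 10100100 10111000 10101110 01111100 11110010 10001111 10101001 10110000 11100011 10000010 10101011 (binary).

5

Byte at offset 0: 0xD8 = 11011000 → 2-byte char (#1). Advance 2.
Byte at offset 2: 0xF3 = 11110011 → 4-byte char (#2). Advance 4.
Byte at offset 6: 0x7C = 01111100 → 1-byte char (#3). Advance 1.
Byte at offset 7: 0xF2 = 11110010 → 4-byte char (#4). Advance 4.
Byte at offset 11: 0xE3 = 11100011 → 3-byte char (#5). Advance 3.
Reached end at offset 14 after 5 code points.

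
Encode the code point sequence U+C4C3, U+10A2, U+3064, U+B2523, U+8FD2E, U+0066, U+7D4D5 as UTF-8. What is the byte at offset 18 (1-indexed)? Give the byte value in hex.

0x66

1-indexed offset 18 is 0-indexed offset 17.
U+C4C3 → 3-byte form EC 93 83 at offsets 0–2.
U+10A2 → 3-byte form E1 82 A2 at offsets 3–5.
U+3064 → 3-byte form E3 81 A4 at offsets 6–8.
U+B2523 → 4-byte form F2 B2 94 A3 at offsets 9–12.
U+8FD2E → 4-byte form F2 8F B4 AE at offsets 13–16.
U+0066 → 1-byte form 66 at offsets 17–17.
Offset 17 falls in char 6's range; it's byte 1 of 66 = 0x66.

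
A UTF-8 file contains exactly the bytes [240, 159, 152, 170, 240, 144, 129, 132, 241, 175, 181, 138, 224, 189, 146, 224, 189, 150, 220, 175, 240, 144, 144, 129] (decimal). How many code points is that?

Byte at offset 0: 0xF0 = 11110000 → 4-byte char (#1). Advance 4.
Byte at offset 4: 0xF0 = 11110000 → 4-byte char (#2). Advance 4.
Byte at offset 8: 0xF1 = 11110001 → 4-byte char (#3). Advance 4.
Byte at offset 12: 0xE0 = 11100000 → 3-byte char (#4). Advance 3.
Byte at offset 15: 0xE0 = 11100000 → 3-byte char (#5). Advance 3.
Byte at offset 18: 0xDC = 11011100 → 2-byte char (#6). Advance 2.
Byte at offset 20: 0xF0 = 11110000 → 4-byte char (#7). Advance 4.
Reached end at offset 24 after 7 code points.

7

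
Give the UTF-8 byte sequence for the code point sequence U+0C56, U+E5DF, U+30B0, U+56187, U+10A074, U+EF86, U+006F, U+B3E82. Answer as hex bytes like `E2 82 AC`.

E0 B1 96 EE 97 9F E3 82 B0 F1 96 86 87 F4 8A 81 B4 EE BE 86 6F F2 B3 BA 82

U+0C56: 3-byte form → E0 B1 96.
U+E5DF: 3-byte form → EE 97 9F.
U+30B0: 3-byte form → E3 82 B0.
U+56187: 4-byte form → F1 96 86 87.
U+10A074: 4-byte form → F4 8A 81 B4.
U+EF86: 3-byte form → EE BE 86.
U+006F: 1-byte form → 6F.
U+B3E82: 4-byte form → F2 B3 BA 82.
Concatenated (25 bytes): E0 B1 96 EE 97 9F E3 82 B0 F1 96 86 87 F4 8A 81 B4 EE BE 86 6F F2 B3 BA 82.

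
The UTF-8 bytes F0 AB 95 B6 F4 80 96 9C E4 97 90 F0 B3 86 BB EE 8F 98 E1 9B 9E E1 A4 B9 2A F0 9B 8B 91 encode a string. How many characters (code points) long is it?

9

Byte at offset 0: 0xF0 = 11110000 → 4-byte char (#1). Advance 4.
Byte at offset 4: 0xF4 = 11110100 → 4-byte char (#2). Advance 4.
Byte at offset 8: 0xE4 = 11100100 → 3-byte char (#3). Advance 3.
Byte at offset 11: 0xF0 = 11110000 → 4-byte char (#4). Advance 4.
Byte at offset 15: 0xEE = 11101110 → 3-byte char (#5). Advance 3.
Byte at offset 18: 0xE1 = 11100001 → 3-byte char (#6). Advance 3.
Byte at offset 21: 0xE1 = 11100001 → 3-byte char (#7). Advance 3.
Byte at offset 24: 0x2A = 00101010 → 1-byte char (#8). Advance 1.
Byte at offset 25: 0xF0 = 11110000 → 4-byte char (#9). Advance 4.
Reached end at offset 29 after 9 code points.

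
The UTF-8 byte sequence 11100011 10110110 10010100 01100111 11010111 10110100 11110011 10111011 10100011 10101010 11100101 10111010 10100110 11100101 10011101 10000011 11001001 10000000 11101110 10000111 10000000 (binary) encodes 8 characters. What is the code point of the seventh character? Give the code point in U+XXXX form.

Offset 0: leading byte 0xE3 = 11100011 → 3-byte char #1 = E3 B6 94.
Offset 3: leading byte 0x67 = 01100111 → 1-byte char #2 = 67.
Offset 4: leading byte 0xD7 = 11010111 → 2-byte char #3 = D7 B4.
Offset 6: leading byte 0xF3 = 11110011 → 4-byte char #4 = F3 BB A3 AA.
Offset 10: leading byte 0xE5 = 11100101 → 3-byte char #5 = E5 BA A6.
Offset 13: leading byte 0xE5 = 11100101 → 3-byte char #6 = E5 9D 83.
Offset 16: leading byte 0xC9 = 11001001 → 2-byte char #7 = C9 80.
Leading byte 0xC9 = 11001001 matches 110xxxxx → 2-byte sequence.
Byte 1: 0xC9 = 11001001, payload 01001 (5 bits).
Byte 2: 0x80 = 10000000 (10xxxxxx ✓), payload 000000.
Concatenate: 01001000000 = 0x240 (11 bits → U+0240).

U+0240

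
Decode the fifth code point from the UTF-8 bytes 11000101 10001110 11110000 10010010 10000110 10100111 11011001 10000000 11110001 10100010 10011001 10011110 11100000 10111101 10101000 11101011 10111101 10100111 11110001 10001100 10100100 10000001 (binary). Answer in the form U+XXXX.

Offset 0: leading byte 0xC5 = 11000101 → 2-byte char #1 = C5 8E.
Offset 2: leading byte 0xF0 = 11110000 → 4-byte char #2 = F0 92 86 A7.
Offset 6: leading byte 0xD9 = 11011001 → 2-byte char #3 = D9 80.
Offset 8: leading byte 0xF1 = 11110001 → 4-byte char #4 = F1 A2 99 9E.
Offset 12: leading byte 0xE0 = 11100000 → 3-byte char #5 = E0 BD A8.
Leading byte 0xE0 = 11100000 matches 1110xxxx → 3-byte sequence.
Byte 1: 0xE0 = 11100000, payload 0000 (4 bits).
Byte 2: 0xBD = 10111101 (10xxxxxx ✓), payload 111101.
Byte 3: 0xA8 = 10101000 (10xxxxxx ✓), payload 101000.
Concatenate: 0000111101101000 = 0xF68 (16 bits → U+0F68).

U+0F68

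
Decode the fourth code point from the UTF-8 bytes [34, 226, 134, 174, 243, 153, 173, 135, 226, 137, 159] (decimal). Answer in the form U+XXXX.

Offset 0: leading byte 0x22 = 00100010 → 1-byte char #1 = 22.
Offset 1: leading byte 0xE2 = 11100010 → 3-byte char #2 = E2 86 AE.
Offset 4: leading byte 0xF3 = 11110011 → 4-byte char #3 = F3 99 AD 87.
Offset 8: leading byte 0xE2 = 11100010 → 3-byte char #4 = E2 89 9F.
Leading byte 0xE2 = 11100010 matches 1110xxxx → 3-byte sequence.
Byte 1: 0xE2 = 11100010, payload 0010 (4 bits).
Byte 2: 0x89 = 10001001 (10xxxxxx ✓), payload 001001.
Byte 3: 0x9F = 10011111 (10xxxxxx ✓), payload 011111.
Concatenate: 0010001001011111 = 0x225F (16 bits → U+225F).

U+225F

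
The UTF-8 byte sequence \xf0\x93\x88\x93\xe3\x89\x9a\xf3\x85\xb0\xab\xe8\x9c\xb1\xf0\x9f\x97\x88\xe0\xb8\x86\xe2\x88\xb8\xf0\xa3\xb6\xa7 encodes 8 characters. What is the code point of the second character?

U+325A

Offset 0: leading byte 0xF0 = 11110000 → 4-byte char #1 = F0 93 88 93.
Offset 4: leading byte 0xE3 = 11100011 → 3-byte char #2 = E3 89 9A.
Leading byte 0xE3 = 11100011 matches 1110xxxx → 3-byte sequence.
Byte 1: 0xE3 = 11100011, payload 0011 (4 bits).
Byte 2: 0x89 = 10001001 (10xxxxxx ✓), payload 001001.
Byte 3: 0x9A = 10011010 (10xxxxxx ✓), payload 011010.
Concatenate: 0011001001011010 = 0x325A (16 bits → U+325A).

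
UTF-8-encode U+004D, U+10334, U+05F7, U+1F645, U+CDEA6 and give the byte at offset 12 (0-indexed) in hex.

0x8D

U+004D → 1-byte form 4D at offsets 0–0.
U+10334 → 4-byte form F0 90 8C B4 at offsets 1–4.
U+05F7 → 2-byte form D7 B7 at offsets 5–6.
U+1F645 → 4-byte form F0 9F 99 85 at offsets 7–10.
U+CDEA6 → 4-byte form F3 8D BA A6 at offsets 11–14.
Offset 12 falls in char 5's range; it's byte 2 of F3 8D BA A6 = 0x8D.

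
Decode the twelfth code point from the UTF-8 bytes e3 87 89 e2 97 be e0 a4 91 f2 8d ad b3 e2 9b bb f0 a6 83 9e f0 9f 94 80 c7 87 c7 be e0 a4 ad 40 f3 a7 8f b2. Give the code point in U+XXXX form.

U+E73F2

Offset 0: leading byte 0xE3 = 11100011 → 3-byte char #1 = E3 87 89.
Offset 3: leading byte 0xE2 = 11100010 → 3-byte char #2 = E2 97 BE.
Offset 6: leading byte 0xE0 = 11100000 → 3-byte char #3 = E0 A4 91.
Offset 9: leading byte 0xF2 = 11110010 → 4-byte char #4 = F2 8D AD B3.
Offset 13: leading byte 0xE2 = 11100010 → 3-byte char #5 = E2 9B BB.
Offset 16: leading byte 0xF0 = 11110000 → 4-byte char #6 = F0 A6 83 9E.
Offset 20: leading byte 0xF0 = 11110000 → 4-byte char #7 = F0 9F 94 80.
Offset 24: leading byte 0xC7 = 11000111 → 2-byte char #8 = C7 87.
Offset 26: leading byte 0xC7 = 11000111 → 2-byte char #9 = C7 BE.
Offset 28: leading byte 0xE0 = 11100000 → 3-byte char #10 = E0 A4 AD.
Offset 31: leading byte 0x40 = 01000000 → 1-byte char #11 = 40.
Offset 32: leading byte 0xF3 = 11110011 → 4-byte char #12 = F3 A7 8F B2.
Leading byte 0xF3 = 11110011 matches 11110xxx → 4-byte sequence.
Byte 1: 0xF3 = 11110011, payload 011 (3 bits).
Byte 2: 0xA7 = 10100111 (10xxxxxx ✓), payload 100111.
Byte 3: 0x8F = 10001111 (10xxxxxx ✓), payload 001111.
Byte 4: 0xB2 = 10110010 (10xxxxxx ✓), payload 110010.
Concatenate: 011100111001111110010 = 0xE73F2 (21 bits → U+E73F2).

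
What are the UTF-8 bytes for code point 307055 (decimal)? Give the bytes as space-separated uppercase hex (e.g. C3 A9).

U+4AF6F = 0x4AF6F = 307055 decimal. In range U+10000–U+10FFFF → 4-byte form: 11110xxx 10xxxxxx 10xxxxxx 10xxxxxx.
Binary (21 bits): 001001010111101101111.
Split 3+6+6+6: 001 | 001010 | 111101 | 101111.
Byte 1: 11110001 = 0xF1.
Byte 2: 10001010 = 0x8A.
Byte 3: 10111101 = 0xBD.
Byte 4: 10101111 = 0xAF.

F1 8A BD AF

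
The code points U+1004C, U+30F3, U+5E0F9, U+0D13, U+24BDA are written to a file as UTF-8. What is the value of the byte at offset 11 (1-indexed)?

1-indexed offset 11 is 0-indexed offset 10.
U+1004C → 4-byte form F0 90 81 8C at offsets 0–3.
U+30F3 → 3-byte form E3 83 B3 at offsets 4–6.
U+5E0F9 → 4-byte form F1 9E 83 B9 at offsets 7–10.
Offset 10 falls in char 3's range; it's byte 4 of F1 9E 83 B9 = 0xB9.

0xB9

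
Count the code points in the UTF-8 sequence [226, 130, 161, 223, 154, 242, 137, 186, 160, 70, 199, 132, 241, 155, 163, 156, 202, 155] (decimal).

7

Byte at offset 0: 0xE2 = 11100010 → 3-byte char (#1). Advance 3.
Byte at offset 3: 0xDF = 11011111 → 2-byte char (#2). Advance 2.
Byte at offset 5: 0xF2 = 11110010 → 4-byte char (#3). Advance 4.
Byte at offset 9: 0x46 = 01000110 → 1-byte char (#4). Advance 1.
Byte at offset 10: 0xC7 = 11000111 → 2-byte char (#5). Advance 2.
Byte at offset 12: 0xF1 = 11110001 → 4-byte char (#6). Advance 4.
Byte at offset 16: 0xCA = 11001010 → 2-byte char (#7). Advance 2.
Reached end at offset 18 after 7 code points.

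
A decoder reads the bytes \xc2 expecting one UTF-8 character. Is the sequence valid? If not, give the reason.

Leading byte 0xC2 = 11000010 → 2-byte form, but only 1 byte is present.

invalid (sequence truncated)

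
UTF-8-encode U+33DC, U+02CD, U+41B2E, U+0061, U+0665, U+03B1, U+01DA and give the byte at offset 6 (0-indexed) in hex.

U+33DC → 3-byte form E3 8F 9C at offsets 0–2.
U+02CD → 2-byte form CB 8D at offsets 3–4.
U+41B2E → 4-byte form F1 81 AC AE at offsets 5–8.
Offset 6 falls in char 3's range; it's byte 2 of F1 81 AC AE = 0x81.

0x81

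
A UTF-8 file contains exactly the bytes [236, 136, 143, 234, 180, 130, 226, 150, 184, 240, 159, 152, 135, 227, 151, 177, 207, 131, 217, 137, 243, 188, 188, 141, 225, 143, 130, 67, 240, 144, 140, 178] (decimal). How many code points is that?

11

Byte at offset 0: 0xEC = 11101100 → 3-byte char (#1). Advance 3.
Byte at offset 3: 0xEA = 11101010 → 3-byte char (#2). Advance 3.
Byte at offset 6: 0xE2 = 11100010 → 3-byte char (#3). Advance 3.
Byte at offset 9: 0xF0 = 11110000 → 4-byte char (#4). Advance 4.
Byte at offset 13: 0xE3 = 11100011 → 3-byte char (#5). Advance 3.
Byte at offset 16: 0xCF = 11001111 → 2-byte char (#6). Advance 2.
Byte at offset 18: 0xD9 = 11011001 → 2-byte char (#7). Advance 2.
Byte at offset 20: 0xF3 = 11110011 → 4-byte char (#8). Advance 4.
Byte at offset 24: 0xE1 = 11100001 → 3-byte char (#9). Advance 3.
Byte at offset 27: 0x43 = 01000011 → 1-byte char (#10). Advance 1.
Byte at offset 28: 0xF0 = 11110000 → 4-byte char (#11). Advance 4.
Reached end at offset 32 after 11 code points.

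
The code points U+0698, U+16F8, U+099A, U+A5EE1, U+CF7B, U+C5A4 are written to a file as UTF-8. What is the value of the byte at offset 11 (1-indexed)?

1-indexed offset 11 is 0-indexed offset 10.
U+0698 → 2-byte form DA 98 at offsets 0–1.
U+16F8 → 3-byte form E1 9B B8 at offsets 2–4.
U+099A → 3-byte form E0 A6 9A at offsets 5–7.
U+A5EE1 → 4-byte form F2 A5 BB A1 at offsets 8–11.
Offset 10 falls in char 4's range; it's byte 3 of F2 A5 BB A1 = 0xBB.

0xBB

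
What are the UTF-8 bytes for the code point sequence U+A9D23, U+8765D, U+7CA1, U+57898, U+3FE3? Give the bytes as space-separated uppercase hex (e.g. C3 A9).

F2 A9 B4 A3 F2 87 99 9D E7 B2 A1 F1 97 A2 98 E3 BF A3

U+A9D23: 4-byte form → F2 A9 B4 A3.
U+8765D: 4-byte form → F2 87 99 9D.
U+7CA1: 3-byte form → E7 B2 A1.
U+57898: 4-byte form → F1 97 A2 98.
U+3FE3: 3-byte form → E3 BF A3.
Concatenated (18 bytes): F2 A9 B4 A3 F2 87 99 9D E7 B2 A1 F1 97 A2 98 E3 BF A3.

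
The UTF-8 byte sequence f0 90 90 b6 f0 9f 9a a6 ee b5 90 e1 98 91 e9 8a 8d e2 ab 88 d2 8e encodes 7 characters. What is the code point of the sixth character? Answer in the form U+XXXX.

Offset 0: leading byte 0xF0 = 11110000 → 4-byte char #1 = F0 90 90 B6.
Offset 4: leading byte 0xF0 = 11110000 → 4-byte char #2 = F0 9F 9A A6.
Offset 8: leading byte 0xEE = 11101110 → 3-byte char #3 = EE B5 90.
Offset 11: leading byte 0xE1 = 11100001 → 3-byte char #4 = E1 98 91.
Offset 14: leading byte 0xE9 = 11101001 → 3-byte char #5 = E9 8A 8D.
Offset 17: leading byte 0xE2 = 11100010 → 3-byte char #6 = E2 AB 88.
Leading byte 0xE2 = 11100010 matches 1110xxxx → 3-byte sequence.
Byte 1: 0xE2 = 11100010, payload 0010 (4 bits).
Byte 2: 0xAB = 10101011 (10xxxxxx ✓), payload 101011.
Byte 3: 0x88 = 10001000 (10xxxxxx ✓), payload 001000.
Concatenate: 0010101011001000 = 0x2AC8 (16 bits → U+2AC8).

U+2AC8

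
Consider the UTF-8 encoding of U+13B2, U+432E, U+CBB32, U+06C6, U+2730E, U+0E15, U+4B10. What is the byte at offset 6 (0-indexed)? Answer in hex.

0xF3

U+13B2 → 3-byte form E1 8E B2 at offsets 0–2.
U+432E → 3-byte form E4 8C AE at offsets 3–5.
U+CBB32 → 4-byte form F3 8B AC B2 at offsets 6–9.
Offset 6 falls in char 3's range; it's byte 1 of F3 8B AC B2 = 0xF3.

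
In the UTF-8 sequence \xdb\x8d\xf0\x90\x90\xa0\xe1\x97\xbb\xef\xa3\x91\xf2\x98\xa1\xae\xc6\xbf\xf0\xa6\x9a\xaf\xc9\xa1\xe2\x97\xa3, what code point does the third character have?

Offset 0: leading byte 0xDB = 11011011 → 2-byte char #1 = DB 8D.
Offset 2: leading byte 0xF0 = 11110000 → 4-byte char #2 = F0 90 90 A0.
Offset 6: leading byte 0xE1 = 11100001 → 3-byte char #3 = E1 97 BB.
Leading byte 0xE1 = 11100001 matches 1110xxxx → 3-byte sequence.
Byte 1: 0xE1 = 11100001, payload 0001 (4 bits).
Byte 2: 0x97 = 10010111 (10xxxxxx ✓), payload 010111.
Byte 3: 0xBB = 10111011 (10xxxxxx ✓), payload 111011.
Concatenate: 0001010111111011 = 0x15FB (16 bits → U+15FB).

U+15FB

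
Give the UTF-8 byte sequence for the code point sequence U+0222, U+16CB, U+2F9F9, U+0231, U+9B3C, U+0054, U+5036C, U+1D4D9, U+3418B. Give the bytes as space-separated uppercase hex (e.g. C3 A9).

C8 A2 E1 9B 8B F0 AF A7 B9 C8 B1 E9 AC BC 54 F1 90 8D AC F0 9D 93 99 F0 B4 86 8B

U+0222: 2-byte form → C8 A2.
U+16CB: 3-byte form → E1 9B 8B.
U+2F9F9: 4-byte form → F0 AF A7 B9.
U+0231: 2-byte form → C8 B1.
U+9B3C: 3-byte form → E9 AC BC.
U+0054: 1-byte form → 54.
U+5036C: 4-byte form → F1 90 8D AC.
U+1D4D9: 4-byte form → F0 9D 93 99.
U+3418B: 4-byte form → F0 B4 86 8B.
Concatenated (27 bytes): C8 A2 E1 9B 8B F0 AF A7 B9 C8 B1 E9 AC BC 54 F1 90 8D AC F0 9D 93 99 F0 B4 86 8B.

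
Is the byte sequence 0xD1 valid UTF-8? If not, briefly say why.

Leading byte 0xD1 = 11010001 → 2-byte form, but only 1 byte is present.

invalid (sequence truncated)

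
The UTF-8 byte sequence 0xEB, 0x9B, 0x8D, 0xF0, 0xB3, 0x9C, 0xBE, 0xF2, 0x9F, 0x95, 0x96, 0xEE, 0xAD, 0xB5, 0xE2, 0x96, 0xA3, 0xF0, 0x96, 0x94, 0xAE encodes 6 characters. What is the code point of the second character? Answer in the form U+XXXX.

U+3373E

Offset 0: leading byte 0xEB = 11101011 → 3-byte char #1 = EB 9B 8D.
Offset 3: leading byte 0xF0 = 11110000 → 4-byte char #2 = F0 B3 9C BE.
Leading byte 0xF0 = 11110000 matches 11110xxx → 4-byte sequence.
Byte 1: 0xF0 = 11110000, payload 000 (3 bits).
Byte 2: 0xB3 = 10110011 (10xxxxxx ✓), payload 110011.
Byte 3: 0x9C = 10011100 (10xxxxxx ✓), payload 011100.
Byte 4: 0xBE = 10111110 (10xxxxxx ✓), payload 111110.
Concatenate: 000110011011100111110 = 0x3373E (21 bits → U+3373E).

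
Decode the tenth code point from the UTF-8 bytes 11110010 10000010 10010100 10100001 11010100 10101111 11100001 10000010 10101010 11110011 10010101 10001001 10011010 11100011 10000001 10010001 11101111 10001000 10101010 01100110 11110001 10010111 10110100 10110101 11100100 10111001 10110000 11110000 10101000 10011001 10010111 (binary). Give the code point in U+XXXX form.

U+28657

Offset 0: leading byte 0xF2 = 11110010 → 4-byte char #1 = F2 82 94 A1.
Offset 4: leading byte 0xD4 = 11010100 → 2-byte char #2 = D4 AF.
Offset 6: leading byte 0xE1 = 11100001 → 3-byte char #3 = E1 82 AA.
Offset 9: leading byte 0xF3 = 11110011 → 4-byte char #4 = F3 95 89 9A.
Offset 13: leading byte 0xE3 = 11100011 → 3-byte char #5 = E3 81 91.
Offset 16: leading byte 0xEF = 11101111 → 3-byte char #6 = EF 88 AA.
Offset 19: leading byte 0x66 = 01100110 → 1-byte char #7 = 66.
Offset 20: leading byte 0xF1 = 11110001 → 4-byte char #8 = F1 97 B4 B5.
Offset 24: leading byte 0xE4 = 11100100 → 3-byte char #9 = E4 B9 B0.
Offset 27: leading byte 0xF0 = 11110000 → 4-byte char #10 = F0 A8 99 97.
Leading byte 0xF0 = 11110000 matches 11110xxx → 4-byte sequence.
Byte 1: 0xF0 = 11110000, payload 000 (3 bits).
Byte 2: 0xA8 = 10101000 (10xxxxxx ✓), payload 101000.
Byte 3: 0x99 = 10011001 (10xxxxxx ✓), payload 011001.
Byte 4: 0x97 = 10010111 (10xxxxxx ✓), payload 010111.
Concatenate: 000101000011001010111 = 0x28657 (21 bits → U+28657).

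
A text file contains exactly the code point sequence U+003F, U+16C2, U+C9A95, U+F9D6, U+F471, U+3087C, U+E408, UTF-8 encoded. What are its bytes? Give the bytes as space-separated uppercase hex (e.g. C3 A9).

3F E1 9B 82 F3 89 AA 95 EF A7 96 EF 91 B1 F0 B0 A1 BC EE 90 88

U+003F: 1-byte form → 3F.
U+16C2: 3-byte form → E1 9B 82.
U+C9A95: 4-byte form → F3 89 AA 95.
U+F9D6: 3-byte form → EF A7 96.
U+F471: 3-byte form → EF 91 B1.
U+3087C: 4-byte form → F0 B0 A1 BC.
U+E408: 3-byte form → EE 90 88.
Concatenated (21 bytes): 3F E1 9B 82 F3 89 AA 95 EF A7 96 EF 91 B1 F0 B0 A1 BC EE 90 88.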